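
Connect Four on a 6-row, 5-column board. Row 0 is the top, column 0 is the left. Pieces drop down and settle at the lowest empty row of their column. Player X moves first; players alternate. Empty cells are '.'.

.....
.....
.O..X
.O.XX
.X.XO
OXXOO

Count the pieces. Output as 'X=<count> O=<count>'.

X=7 O=6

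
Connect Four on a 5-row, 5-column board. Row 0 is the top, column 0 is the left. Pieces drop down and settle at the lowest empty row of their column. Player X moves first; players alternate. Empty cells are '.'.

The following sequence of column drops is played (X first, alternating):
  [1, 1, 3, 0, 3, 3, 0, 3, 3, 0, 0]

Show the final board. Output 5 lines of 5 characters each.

Move 1: X drops in col 1, lands at row 4
Move 2: O drops in col 1, lands at row 3
Move 3: X drops in col 3, lands at row 4
Move 4: O drops in col 0, lands at row 4
Move 5: X drops in col 3, lands at row 3
Move 6: O drops in col 3, lands at row 2
Move 7: X drops in col 0, lands at row 3
Move 8: O drops in col 3, lands at row 1
Move 9: X drops in col 3, lands at row 0
Move 10: O drops in col 0, lands at row 2
Move 11: X drops in col 0, lands at row 1

Answer: ...X.
X..O.
O..O.
XO.X.
OX.X.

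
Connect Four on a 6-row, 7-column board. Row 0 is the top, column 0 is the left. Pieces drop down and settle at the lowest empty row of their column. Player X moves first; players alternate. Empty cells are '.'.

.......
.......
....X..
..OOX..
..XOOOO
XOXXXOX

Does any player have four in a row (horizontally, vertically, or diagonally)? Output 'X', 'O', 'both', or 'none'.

O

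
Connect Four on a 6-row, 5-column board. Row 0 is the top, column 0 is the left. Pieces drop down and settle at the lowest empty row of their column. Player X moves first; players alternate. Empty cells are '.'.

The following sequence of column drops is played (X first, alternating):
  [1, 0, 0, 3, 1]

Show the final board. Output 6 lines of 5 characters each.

Move 1: X drops in col 1, lands at row 5
Move 2: O drops in col 0, lands at row 5
Move 3: X drops in col 0, lands at row 4
Move 4: O drops in col 3, lands at row 5
Move 5: X drops in col 1, lands at row 4

Answer: .....
.....
.....
.....
XX...
OX.O.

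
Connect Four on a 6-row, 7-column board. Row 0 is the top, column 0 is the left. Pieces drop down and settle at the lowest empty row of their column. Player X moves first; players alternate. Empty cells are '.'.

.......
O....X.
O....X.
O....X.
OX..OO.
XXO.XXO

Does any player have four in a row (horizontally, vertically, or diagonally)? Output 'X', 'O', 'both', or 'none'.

O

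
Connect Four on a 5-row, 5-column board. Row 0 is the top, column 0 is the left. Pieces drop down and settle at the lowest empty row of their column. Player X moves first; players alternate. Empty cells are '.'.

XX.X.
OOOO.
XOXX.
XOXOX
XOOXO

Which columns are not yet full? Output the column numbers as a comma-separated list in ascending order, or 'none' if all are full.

col 0: top cell = 'X' → FULL
col 1: top cell = 'X' → FULL
col 2: top cell = '.' → open
col 3: top cell = 'X' → FULL
col 4: top cell = '.' → open

Answer: 2,4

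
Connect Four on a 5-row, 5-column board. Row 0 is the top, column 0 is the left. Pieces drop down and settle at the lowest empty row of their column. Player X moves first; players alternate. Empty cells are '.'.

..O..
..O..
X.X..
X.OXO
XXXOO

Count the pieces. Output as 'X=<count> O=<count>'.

X=7 O=6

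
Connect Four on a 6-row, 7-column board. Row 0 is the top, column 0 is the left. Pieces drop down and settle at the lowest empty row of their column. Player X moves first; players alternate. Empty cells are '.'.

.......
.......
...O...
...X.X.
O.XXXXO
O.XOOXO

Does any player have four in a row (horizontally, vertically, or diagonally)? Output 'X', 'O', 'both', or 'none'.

X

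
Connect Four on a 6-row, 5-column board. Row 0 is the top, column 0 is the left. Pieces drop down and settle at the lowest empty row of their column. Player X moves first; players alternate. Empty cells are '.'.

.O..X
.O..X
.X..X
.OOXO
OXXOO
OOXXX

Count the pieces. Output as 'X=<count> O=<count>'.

X=10 O=10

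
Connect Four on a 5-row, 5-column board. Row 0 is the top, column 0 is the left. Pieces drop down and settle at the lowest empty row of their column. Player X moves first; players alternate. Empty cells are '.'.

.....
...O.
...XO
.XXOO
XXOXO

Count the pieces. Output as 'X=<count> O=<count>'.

X=6 O=6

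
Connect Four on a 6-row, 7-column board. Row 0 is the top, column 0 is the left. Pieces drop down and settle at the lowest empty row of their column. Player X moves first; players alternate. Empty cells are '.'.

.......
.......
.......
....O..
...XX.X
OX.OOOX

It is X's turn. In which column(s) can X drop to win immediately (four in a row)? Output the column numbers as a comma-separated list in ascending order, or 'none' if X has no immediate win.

col 0: drop X → no win
col 1: drop X → no win
col 2: drop X → no win
col 3: drop X → no win
col 4: drop X → no win
col 5: drop X → WIN!
col 6: drop X → no win

Answer: 5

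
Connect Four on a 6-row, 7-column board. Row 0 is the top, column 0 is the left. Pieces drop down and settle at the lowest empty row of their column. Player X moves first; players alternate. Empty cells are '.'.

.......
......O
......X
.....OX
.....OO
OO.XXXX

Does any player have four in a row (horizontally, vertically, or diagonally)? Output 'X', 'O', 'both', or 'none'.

X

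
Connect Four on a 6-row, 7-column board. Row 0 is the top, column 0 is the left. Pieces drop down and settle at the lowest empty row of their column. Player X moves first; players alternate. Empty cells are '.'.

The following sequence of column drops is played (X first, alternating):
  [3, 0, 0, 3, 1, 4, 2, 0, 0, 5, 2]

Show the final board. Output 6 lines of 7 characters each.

Move 1: X drops in col 3, lands at row 5
Move 2: O drops in col 0, lands at row 5
Move 3: X drops in col 0, lands at row 4
Move 4: O drops in col 3, lands at row 4
Move 5: X drops in col 1, lands at row 5
Move 6: O drops in col 4, lands at row 5
Move 7: X drops in col 2, lands at row 5
Move 8: O drops in col 0, lands at row 3
Move 9: X drops in col 0, lands at row 2
Move 10: O drops in col 5, lands at row 5
Move 11: X drops in col 2, lands at row 4

Answer: .......
.......
X......
O......
X.XO...
OXXXOO.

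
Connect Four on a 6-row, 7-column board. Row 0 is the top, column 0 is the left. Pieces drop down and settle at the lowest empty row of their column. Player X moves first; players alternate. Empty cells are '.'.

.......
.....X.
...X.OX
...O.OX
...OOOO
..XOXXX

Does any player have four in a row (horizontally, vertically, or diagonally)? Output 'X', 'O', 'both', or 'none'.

O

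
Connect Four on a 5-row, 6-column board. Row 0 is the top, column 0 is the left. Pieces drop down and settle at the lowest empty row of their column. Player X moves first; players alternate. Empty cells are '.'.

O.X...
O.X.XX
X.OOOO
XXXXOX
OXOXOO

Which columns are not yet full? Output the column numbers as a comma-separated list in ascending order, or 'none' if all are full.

col 0: top cell = 'O' → FULL
col 1: top cell = '.' → open
col 2: top cell = 'X' → FULL
col 3: top cell = '.' → open
col 4: top cell = '.' → open
col 5: top cell = '.' → open

Answer: 1,3,4,5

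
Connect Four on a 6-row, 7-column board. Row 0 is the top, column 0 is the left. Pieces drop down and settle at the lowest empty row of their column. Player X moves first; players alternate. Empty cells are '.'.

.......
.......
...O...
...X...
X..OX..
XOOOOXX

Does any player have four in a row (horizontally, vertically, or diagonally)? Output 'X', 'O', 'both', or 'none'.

O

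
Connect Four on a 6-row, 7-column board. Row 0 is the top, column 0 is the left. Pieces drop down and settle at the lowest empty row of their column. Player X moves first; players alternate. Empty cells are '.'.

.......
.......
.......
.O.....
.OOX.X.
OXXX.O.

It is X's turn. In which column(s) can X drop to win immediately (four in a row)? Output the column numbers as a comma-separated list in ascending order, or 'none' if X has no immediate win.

col 0: drop X → no win
col 1: drop X → no win
col 2: drop X → no win
col 3: drop X → no win
col 4: drop X → WIN!
col 5: drop X → no win
col 6: drop X → no win

Answer: 4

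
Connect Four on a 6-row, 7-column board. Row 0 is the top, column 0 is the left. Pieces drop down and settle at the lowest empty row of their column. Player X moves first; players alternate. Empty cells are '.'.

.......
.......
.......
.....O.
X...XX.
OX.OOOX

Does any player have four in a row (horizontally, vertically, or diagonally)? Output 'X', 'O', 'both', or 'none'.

none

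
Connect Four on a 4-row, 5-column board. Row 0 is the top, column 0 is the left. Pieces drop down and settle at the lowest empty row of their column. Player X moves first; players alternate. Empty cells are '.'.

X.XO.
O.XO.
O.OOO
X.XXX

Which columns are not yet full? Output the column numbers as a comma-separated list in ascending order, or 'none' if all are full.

col 0: top cell = 'X' → FULL
col 1: top cell = '.' → open
col 2: top cell = 'X' → FULL
col 3: top cell = 'O' → FULL
col 4: top cell = '.' → open

Answer: 1,4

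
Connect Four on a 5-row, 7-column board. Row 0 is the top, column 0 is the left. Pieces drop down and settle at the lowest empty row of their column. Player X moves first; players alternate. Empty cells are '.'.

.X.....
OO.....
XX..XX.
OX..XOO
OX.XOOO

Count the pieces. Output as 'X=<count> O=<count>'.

X=9 O=9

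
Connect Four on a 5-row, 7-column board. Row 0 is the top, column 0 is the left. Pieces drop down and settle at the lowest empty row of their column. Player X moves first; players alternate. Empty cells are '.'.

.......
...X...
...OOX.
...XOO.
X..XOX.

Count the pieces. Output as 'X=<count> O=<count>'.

X=6 O=5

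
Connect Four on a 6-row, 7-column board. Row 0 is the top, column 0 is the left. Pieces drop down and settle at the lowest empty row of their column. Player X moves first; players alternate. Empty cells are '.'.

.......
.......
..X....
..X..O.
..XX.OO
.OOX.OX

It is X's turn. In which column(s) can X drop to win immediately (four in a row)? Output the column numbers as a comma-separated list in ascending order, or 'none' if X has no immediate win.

col 0: drop X → no win
col 1: drop X → no win
col 2: drop X → WIN!
col 3: drop X → no win
col 4: drop X → no win
col 5: drop X → no win
col 6: drop X → no win

Answer: 2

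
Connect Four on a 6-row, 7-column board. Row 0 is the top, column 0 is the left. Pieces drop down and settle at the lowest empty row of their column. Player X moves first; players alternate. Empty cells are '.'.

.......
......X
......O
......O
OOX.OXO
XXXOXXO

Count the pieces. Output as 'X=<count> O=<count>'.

X=8 O=8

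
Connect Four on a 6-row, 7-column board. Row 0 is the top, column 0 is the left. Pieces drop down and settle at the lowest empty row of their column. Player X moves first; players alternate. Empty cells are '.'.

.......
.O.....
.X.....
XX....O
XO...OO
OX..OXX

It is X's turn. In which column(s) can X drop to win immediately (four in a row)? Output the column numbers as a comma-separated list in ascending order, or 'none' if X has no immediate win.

Answer: none

Derivation:
col 0: drop X → no win
col 1: drop X → no win
col 2: drop X → no win
col 3: drop X → no win
col 4: drop X → no win
col 5: drop X → no win
col 6: drop X → no win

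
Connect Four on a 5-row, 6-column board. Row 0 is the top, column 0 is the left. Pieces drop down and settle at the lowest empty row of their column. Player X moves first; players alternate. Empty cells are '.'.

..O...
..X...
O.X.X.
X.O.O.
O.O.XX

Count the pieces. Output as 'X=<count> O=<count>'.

X=6 O=6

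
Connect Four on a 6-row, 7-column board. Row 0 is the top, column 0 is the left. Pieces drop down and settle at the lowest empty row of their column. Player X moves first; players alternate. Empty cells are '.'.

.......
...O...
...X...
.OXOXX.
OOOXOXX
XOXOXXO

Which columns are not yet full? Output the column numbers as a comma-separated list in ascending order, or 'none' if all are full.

Answer: 0,1,2,3,4,5,6

Derivation:
col 0: top cell = '.' → open
col 1: top cell = '.' → open
col 2: top cell = '.' → open
col 3: top cell = '.' → open
col 4: top cell = '.' → open
col 5: top cell = '.' → open
col 6: top cell = '.' → open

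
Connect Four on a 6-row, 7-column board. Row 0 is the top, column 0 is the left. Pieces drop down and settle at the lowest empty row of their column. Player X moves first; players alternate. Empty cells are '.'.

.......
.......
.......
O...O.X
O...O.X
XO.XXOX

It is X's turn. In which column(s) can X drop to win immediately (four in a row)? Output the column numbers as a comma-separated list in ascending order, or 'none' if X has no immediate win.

Answer: 6

Derivation:
col 0: drop X → no win
col 1: drop X → no win
col 2: drop X → no win
col 3: drop X → no win
col 4: drop X → no win
col 5: drop X → no win
col 6: drop X → WIN!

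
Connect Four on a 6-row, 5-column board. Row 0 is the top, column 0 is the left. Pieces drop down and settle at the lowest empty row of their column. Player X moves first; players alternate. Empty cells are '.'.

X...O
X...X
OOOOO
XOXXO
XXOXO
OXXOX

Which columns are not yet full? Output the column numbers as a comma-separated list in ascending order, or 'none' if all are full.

Answer: 1,2,3

Derivation:
col 0: top cell = 'X' → FULL
col 1: top cell = '.' → open
col 2: top cell = '.' → open
col 3: top cell = '.' → open
col 4: top cell = 'O' → FULL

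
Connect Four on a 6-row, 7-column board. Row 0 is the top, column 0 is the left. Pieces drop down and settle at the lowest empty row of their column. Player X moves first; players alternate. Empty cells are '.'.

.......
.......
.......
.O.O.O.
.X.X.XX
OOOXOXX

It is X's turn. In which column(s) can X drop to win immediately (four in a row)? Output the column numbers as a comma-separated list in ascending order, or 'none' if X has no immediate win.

Answer: 4

Derivation:
col 0: drop X → no win
col 1: drop X → no win
col 2: drop X → no win
col 3: drop X → no win
col 4: drop X → WIN!
col 5: drop X → no win
col 6: drop X → no win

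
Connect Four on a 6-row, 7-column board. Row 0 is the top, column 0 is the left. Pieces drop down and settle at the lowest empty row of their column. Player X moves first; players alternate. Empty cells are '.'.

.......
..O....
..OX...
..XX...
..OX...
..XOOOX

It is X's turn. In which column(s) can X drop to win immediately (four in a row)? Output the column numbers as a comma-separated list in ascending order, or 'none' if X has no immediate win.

col 0: drop X → no win
col 1: drop X → no win
col 2: drop X → no win
col 3: drop X → WIN!
col 4: drop X → no win
col 5: drop X → no win
col 6: drop X → no win

Answer: 3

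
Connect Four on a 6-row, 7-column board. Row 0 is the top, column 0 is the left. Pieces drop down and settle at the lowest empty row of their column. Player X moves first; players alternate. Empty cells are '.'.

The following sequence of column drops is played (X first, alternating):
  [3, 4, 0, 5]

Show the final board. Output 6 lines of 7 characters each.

Move 1: X drops in col 3, lands at row 5
Move 2: O drops in col 4, lands at row 5
Move 3: X drops in col 0, lands at row 5
Move 4: O drops in col 5, lands at row 5

Answer: .......
.......
.......
.......
.......
X..XOO.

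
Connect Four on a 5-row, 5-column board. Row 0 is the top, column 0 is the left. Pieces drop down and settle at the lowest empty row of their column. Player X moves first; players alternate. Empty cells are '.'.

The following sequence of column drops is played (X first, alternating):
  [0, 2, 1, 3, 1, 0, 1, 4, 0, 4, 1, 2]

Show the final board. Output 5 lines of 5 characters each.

Move 1: X drops in col 0, lands at row 4
Move 2: O drops in col 2, lands at row 4
Move 3: X drops in col 1, lands at row 4
Move 4: O drops in col 3, lands at row 4
Move 5: X drops in col 1, lands at row 3
Move 6: O drops in col 0, lands at row 3
Move 7: X drops in col 1, lands at row 2
Move 8: O drops in col 4, lands at row 4
Move 9: X drops in col 0, lands at row 2
Move 10: O drops in col 4, lands at row 3
Move 11: X drops in col 1, lands at row 1
Move 12: O drops in col 2, lands at row 3

Answer: .....
.X...
XX...
OXO.O
XXOOO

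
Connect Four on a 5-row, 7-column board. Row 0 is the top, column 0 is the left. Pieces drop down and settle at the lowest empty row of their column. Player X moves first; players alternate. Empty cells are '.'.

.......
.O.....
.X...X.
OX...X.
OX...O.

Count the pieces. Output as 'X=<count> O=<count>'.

X=5 O=4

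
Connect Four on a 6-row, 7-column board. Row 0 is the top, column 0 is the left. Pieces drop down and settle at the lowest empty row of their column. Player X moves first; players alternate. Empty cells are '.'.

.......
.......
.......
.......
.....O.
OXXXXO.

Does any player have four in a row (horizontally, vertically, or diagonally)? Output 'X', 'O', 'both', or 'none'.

X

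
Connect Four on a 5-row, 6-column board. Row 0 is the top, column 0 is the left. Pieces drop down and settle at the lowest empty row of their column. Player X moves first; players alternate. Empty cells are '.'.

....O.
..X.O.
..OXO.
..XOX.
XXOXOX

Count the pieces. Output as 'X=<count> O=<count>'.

X=8 O=7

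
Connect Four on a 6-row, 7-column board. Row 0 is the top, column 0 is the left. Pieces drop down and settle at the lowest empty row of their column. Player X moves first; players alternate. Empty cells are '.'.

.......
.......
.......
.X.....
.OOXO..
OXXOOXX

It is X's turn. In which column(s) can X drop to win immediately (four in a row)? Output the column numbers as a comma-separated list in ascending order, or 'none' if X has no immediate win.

Answer: none

Derivation:
col 0: drop X → no win
col 1: drop X → no win
col 2: drop X → no win
col 3: drop X → no win
col 4: drop X → no win
col 5: drop X → no win
col 6: drop X → no win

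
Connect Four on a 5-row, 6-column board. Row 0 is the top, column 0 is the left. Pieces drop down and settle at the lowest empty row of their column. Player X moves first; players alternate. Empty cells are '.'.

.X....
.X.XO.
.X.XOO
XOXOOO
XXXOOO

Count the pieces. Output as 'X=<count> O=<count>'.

X=10 O=10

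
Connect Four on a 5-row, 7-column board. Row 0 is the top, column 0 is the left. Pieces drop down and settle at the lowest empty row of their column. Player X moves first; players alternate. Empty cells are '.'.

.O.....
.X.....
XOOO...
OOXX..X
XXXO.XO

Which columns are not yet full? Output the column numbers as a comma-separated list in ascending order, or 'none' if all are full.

col 0: top cell = '.' → open
col 1: top cell = 'O' → FULL
col 2: top cell = '.' → open
col 3: top cell = '.' → open
col 4: top cell = '.' → open
col 5: top cell = '.' → open
col 6: top cell = '.' → open

Answer: 0,2,3,4,5,6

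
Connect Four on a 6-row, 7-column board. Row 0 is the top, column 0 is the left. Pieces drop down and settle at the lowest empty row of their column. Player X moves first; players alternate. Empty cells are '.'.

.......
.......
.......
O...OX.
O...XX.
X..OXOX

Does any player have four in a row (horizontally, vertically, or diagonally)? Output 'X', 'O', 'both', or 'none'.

none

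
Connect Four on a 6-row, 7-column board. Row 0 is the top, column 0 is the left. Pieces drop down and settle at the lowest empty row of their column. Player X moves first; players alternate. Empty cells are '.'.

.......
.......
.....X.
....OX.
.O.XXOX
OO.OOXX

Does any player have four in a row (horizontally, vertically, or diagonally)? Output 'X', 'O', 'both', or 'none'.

none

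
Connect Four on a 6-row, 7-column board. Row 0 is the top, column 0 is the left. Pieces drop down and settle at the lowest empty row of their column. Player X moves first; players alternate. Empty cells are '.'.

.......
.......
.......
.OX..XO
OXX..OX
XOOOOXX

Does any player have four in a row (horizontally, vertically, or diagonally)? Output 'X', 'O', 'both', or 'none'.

O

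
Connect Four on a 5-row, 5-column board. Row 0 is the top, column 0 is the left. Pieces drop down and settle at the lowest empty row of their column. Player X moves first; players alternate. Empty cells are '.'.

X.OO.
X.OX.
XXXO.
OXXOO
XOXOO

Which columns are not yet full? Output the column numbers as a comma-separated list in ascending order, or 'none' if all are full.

Answer: 1,4

Derivation:
col 0: top cell = 'X' → FULL
col 1: top cell = '.' → open
col 2: top cell = 'O' → FULL
col 3: top cell = 'O' → FULL
col 4: top cell = '.' → open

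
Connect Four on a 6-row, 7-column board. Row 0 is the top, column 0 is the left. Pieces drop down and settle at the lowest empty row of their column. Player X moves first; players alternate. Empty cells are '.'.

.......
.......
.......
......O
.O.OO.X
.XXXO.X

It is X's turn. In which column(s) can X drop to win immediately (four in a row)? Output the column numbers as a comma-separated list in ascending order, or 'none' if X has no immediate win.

col 0: drop X → WIN!
col 1: drop X → no win
col 2: drop X → no win
col 3: drop X → no win
col 4: drop X → no win
col 5: drop X → no win
col 6: drop X → no win

Answer: 0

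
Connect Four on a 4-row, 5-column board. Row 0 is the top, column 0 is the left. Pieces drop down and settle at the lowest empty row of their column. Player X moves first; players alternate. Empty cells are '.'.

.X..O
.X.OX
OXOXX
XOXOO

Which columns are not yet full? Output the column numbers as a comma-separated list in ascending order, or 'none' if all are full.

col 0: top cell = '.' → open
col 1: top cell = 'X' → FULL
col 2: top cell = '.' → open
col 3: top cell = '.' → open
col 4: top cell = 'O' → FULL

Answer: 0,2,3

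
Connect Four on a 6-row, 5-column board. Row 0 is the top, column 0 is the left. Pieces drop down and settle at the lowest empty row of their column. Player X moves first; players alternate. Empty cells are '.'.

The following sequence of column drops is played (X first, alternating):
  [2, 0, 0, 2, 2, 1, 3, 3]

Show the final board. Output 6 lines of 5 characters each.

Answer: .....
.....
.....
..X..
X.OO.
OOXX.

Derivation:
Move 1: X drops in col 2, lands at row 5
Move 2: O drops in col 0, lands at row 5
Move 3: X drops in col 0, lands at row 4
Move 4: O drops in col 2, lands at row 4
Move 5: X drops in col 2, lands at row 3
Move 6: O drops in col 1, lands at row 5
Move 7: X drops in col 3, lands at row 5
Move 8: O drops in col 3, lands at row 4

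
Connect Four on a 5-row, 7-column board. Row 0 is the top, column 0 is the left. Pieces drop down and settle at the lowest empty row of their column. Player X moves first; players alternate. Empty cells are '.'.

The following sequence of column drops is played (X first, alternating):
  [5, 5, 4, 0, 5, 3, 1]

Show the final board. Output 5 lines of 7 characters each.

Answer: .......
.......
.....X.
.....O.
OX.OXX.

Derivation:
Move 1: X drops in col 5, lands at row 4
Move 2: O drops in col 5, lands at row 3
Move 3: X drops in col 4, lands at row 4
Move 4: O drops in col 0, lands at row 4
Move 5: X drops in col 5, lands at row 2
Move 6: O drops in col 3, lands at row 4
Move 7: X drops in col 1, lands at row 4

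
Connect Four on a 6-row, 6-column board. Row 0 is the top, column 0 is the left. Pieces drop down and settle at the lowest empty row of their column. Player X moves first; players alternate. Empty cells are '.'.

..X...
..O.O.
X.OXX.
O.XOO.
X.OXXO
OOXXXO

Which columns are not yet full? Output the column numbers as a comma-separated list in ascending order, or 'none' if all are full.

Answer: 0,1,3,4,5

Derivation:
col 0: top cell = '.' → open
col 1: top cell = '.' → open
col 2: top cell = 'X' → FULL
col 3: top cell = '.' → open
col 4: top cell = '.' → open
col 5: top cell = '.' → open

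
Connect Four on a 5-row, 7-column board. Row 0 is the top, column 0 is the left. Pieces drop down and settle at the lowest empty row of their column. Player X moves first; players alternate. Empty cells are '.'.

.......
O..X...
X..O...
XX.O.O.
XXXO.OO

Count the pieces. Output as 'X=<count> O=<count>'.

X=7 O=7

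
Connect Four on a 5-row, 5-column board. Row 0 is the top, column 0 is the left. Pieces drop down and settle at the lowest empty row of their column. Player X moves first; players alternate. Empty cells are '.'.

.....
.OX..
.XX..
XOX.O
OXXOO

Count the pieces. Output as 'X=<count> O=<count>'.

X=7 O=6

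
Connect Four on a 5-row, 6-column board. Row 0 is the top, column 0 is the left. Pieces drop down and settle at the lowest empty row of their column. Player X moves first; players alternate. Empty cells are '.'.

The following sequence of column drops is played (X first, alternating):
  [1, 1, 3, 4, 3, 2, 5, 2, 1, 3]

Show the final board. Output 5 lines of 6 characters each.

Move 1: X drops in col 1, lands at row 4
Move 2: O drops in col 1, lands at row 3
Move 3: X drops in col 3, lands at row 4
Move 4: O drops in col 4, lands at row 4
Move 5: X drops in col 3, lands at row 3
Move 6: O drops in col 2, lands at row 4
Move 7: X drops in col 5, lands at row 4
Move 8: O drops in col 2, lands at row 3
Move 9: X drops in col 1, lands at row 2
Move 10: O drops in col 3, lands at row 2

Answer: ......
......
.X.O..
.OOX..
.XOXOX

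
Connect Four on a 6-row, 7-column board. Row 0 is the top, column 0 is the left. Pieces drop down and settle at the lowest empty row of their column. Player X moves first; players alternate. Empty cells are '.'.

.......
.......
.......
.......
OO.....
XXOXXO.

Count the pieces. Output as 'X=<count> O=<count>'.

X=4 O=4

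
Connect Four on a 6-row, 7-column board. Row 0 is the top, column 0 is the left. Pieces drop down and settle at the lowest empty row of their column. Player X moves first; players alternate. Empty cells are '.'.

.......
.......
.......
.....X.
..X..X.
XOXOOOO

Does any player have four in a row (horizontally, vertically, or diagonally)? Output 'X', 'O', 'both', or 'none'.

O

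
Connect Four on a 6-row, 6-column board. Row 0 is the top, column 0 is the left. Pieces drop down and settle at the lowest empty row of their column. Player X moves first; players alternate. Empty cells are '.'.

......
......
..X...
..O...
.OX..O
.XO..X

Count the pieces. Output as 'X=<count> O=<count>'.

X=4 O=4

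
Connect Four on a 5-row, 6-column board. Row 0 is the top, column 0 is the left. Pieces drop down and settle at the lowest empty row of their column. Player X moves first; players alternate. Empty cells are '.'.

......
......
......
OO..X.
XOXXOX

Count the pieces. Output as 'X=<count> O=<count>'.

X=5 O=4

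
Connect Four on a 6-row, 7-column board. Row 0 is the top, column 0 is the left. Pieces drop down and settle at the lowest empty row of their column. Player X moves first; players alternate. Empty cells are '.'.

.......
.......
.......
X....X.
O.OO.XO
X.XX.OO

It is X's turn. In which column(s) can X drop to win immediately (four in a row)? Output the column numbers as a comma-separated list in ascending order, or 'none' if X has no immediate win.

Answer: 1

Derivation:
col 0: drop X → no win
col 1: drop X → WIN!
col 2: drop X → no win
col 3: drop X → no win
col 4: drop X → no win
col 5: drop X → no win
col 6: drop X → no win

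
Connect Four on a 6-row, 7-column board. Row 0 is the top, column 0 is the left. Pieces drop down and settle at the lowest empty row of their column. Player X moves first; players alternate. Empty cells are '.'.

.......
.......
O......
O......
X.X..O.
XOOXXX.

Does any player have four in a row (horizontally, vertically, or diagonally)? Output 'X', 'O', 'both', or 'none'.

none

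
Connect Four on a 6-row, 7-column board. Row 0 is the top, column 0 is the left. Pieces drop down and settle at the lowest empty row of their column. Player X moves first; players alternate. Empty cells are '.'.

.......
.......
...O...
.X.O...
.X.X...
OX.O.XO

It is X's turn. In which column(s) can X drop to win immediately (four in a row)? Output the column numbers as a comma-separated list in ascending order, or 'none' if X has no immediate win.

Answer: 1

Derivation:
col 0: drop X → no win
col 1: drop X → WIN!
col 2: drop X → no win
col 3: drop X → no win
col 4: drop X → no win
col 5: drop X → no win
col 6: drop X → no win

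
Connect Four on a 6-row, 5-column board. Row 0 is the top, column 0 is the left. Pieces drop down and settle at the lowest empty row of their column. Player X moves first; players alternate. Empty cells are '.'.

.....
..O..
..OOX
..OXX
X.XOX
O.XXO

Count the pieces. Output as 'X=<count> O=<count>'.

X=8 O=7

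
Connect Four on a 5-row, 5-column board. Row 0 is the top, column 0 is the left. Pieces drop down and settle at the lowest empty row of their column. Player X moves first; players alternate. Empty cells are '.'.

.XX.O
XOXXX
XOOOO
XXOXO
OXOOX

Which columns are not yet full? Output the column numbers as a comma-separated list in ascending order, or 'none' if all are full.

Answer: 0,3

Derivation:
col 0: top cell = '.' → open
col 1: top cell = 'X' → FULL
col 2: top cell = 'X' → FULL
col 3: top cell = '.' → open
col 4: top cell = 'O' → FULL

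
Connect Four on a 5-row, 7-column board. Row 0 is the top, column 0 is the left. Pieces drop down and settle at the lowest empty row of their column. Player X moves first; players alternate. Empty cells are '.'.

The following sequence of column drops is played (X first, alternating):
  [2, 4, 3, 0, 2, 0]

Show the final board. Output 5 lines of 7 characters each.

Move 1: X drops in col 2, lands at row 4
Move 2: O drops in col 4, lands at row 4
Move 3: X drops in col 3, lands at row 4
Move 4: O drops in col 0, lands at row 4
Move 5: X drops in col 2, lands at row 3
Move 6: O drops in col 0, lands at row 3

Answer: .......
.......
.......
O.X....
O.XXO..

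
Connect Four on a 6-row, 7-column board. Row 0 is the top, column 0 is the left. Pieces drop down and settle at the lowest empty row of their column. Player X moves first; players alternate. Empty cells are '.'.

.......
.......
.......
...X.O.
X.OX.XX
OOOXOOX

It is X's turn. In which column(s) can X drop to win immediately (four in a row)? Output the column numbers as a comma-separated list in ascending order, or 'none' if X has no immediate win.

col 0: drop X → no win
col 1: drop X → no win
col 2: drop X → no win
col 3: drop X → WIN!
col 4: drop X → WIN!
col 5: drop X → no win
col 6: drop X → no win

Answer: 3,4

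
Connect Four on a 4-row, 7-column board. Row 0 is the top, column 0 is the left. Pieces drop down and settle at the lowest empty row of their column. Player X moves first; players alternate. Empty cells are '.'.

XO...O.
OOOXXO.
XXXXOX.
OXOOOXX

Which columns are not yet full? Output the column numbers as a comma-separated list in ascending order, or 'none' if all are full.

Answer: 2,3,4,6

Derivation:
col 0: top cell = 'X' → FULL
col 1: top cell = 'O' → FULL
col 2: top cell = '.' → open
col 3: top cell = '.' → open
col 4: top cell = '.' → open
col 5: top cell = 'O' → FULL
col 6: top cell = '.' → open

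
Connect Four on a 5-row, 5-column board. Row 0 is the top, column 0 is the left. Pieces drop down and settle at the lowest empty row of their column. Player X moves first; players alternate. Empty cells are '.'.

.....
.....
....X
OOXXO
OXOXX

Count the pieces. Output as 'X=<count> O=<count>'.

X=6 O=5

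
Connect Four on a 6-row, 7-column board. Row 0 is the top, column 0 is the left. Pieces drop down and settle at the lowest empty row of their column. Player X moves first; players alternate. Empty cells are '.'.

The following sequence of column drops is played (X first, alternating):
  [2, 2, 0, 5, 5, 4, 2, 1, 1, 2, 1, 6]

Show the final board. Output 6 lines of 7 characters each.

Answer: .......
.......
..O....
.XX....
.XO..X.
XOX.OOO

Derivation:
Move 1: X drops in col 2, lands at row 5
Move 2: O drops in col 2, lands at row 4
Move 3: X drops in col 0, lands at row 5
Move 4: O drops in col 5, lands at row 5
Move 5: X drops in col 5, lands at row 4
Move 6: O drops in col 4, lands at row 5
Move 7: X drops in col 2, lands at row 3
Move 8: O drops in col 1, lands at row 5
Move 9: X drops in col 1, lands at row 4
Move 10: O drops in col 2, lands at row 2
Move 11: X drops in col 1, lands at row 3
Move 12: O drops in col 6, lands at row 5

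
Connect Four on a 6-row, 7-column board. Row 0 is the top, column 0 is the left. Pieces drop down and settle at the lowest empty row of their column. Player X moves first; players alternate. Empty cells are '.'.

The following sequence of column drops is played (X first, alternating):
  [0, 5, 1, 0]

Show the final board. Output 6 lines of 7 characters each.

Move 1: X drops in col 0, lands at row 5
Move 2: O drops in col 5, lands at row 5
Move 3: X drops in col 1, lands at row 5
Move 4: O drops in col 0, lands at row 4

Answer: .......
.......
.......
.......
O......
XX...O.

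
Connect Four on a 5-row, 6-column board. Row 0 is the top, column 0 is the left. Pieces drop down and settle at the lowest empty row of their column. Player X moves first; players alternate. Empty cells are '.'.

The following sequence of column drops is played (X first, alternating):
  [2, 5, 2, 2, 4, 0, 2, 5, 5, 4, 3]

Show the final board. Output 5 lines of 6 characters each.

Answer: ......
..X...
..O..X
..X.OO
O.XXXO

Derivation:
Move 1: X drops in col 2, lands at row 4
Move 2: O drops in col 5, lands at row 4
Move 3: X drops in col 2, lands at row 3
Move 4: O drops in col 2, lands at row 2
Move 5: X drops in col 4, lands at row 4
Move 6: O drops in col 0, lands at row 4
Move 7: X drops in col 2, lands at row 1
Move 8: O drops in col 5, lands at row 3
Move 9: X drops in col 5, lands at row 2
Move 10: O drops in col 4, lands at row 3
Move 11: X drops in col 3, lands at row 4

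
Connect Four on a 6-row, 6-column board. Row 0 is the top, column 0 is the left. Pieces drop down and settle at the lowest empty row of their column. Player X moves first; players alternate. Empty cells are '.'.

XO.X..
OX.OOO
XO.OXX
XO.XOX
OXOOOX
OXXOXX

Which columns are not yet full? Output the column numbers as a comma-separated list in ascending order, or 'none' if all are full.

Answer: 2,4,5

Derivation:
col 0: top cell = 'X' → FULL
col 1: top cell = 'O' → FULL
col 2: top cell = '.' → open
col 3: top cell = 'X' → FULL
col 4: top cell = '.' → open
col 5: top cell = '.' → open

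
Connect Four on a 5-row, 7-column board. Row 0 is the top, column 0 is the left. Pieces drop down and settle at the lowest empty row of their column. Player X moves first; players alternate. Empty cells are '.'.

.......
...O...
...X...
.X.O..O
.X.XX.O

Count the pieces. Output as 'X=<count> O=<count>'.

X=5 O=4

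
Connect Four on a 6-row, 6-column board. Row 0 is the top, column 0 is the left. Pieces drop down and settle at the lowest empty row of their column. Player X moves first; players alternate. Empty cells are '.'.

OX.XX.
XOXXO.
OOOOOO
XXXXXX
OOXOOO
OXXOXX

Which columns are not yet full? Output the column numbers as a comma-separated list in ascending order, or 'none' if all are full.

col 0: top cell = 'O' → FULL
col 1: top cell = 'X' → FULL
col 2: top cell = '.' → open
col 3: top cell = 'X' → FULL
col 4: top cell = 'X' → FULL
col 5: top cell = '.' → open

Answer: 2,5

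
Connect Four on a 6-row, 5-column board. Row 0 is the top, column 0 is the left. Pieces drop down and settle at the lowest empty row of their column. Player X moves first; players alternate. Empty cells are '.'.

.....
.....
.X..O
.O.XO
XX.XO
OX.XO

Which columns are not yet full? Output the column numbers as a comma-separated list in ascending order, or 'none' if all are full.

Answer: 0,1,2,3,4

Derivation:
col 0: top cell = '.' → open
col 1: top cell = '.' → open
col 2: top cell = '.' → open
col 3: top cell = '.' → open
col 4: top cell = '.' → open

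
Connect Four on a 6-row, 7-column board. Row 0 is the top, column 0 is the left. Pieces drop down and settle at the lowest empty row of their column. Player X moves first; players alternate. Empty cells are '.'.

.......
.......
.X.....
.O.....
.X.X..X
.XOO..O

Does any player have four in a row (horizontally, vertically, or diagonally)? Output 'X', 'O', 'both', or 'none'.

none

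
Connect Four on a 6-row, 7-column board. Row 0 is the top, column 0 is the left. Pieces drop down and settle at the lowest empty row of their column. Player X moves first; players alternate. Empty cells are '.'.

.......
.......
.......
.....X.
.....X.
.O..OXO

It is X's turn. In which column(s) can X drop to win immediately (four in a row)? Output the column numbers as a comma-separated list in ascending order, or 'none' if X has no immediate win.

Answer: 5

Derivation:
col 0: drop X → no win
col 1: drop X → no win
col 2: drop X → no win
col 3: drop X → no win
col 4: drop X → no win
col 5: drop X → WIN!
col 6: drop X → no win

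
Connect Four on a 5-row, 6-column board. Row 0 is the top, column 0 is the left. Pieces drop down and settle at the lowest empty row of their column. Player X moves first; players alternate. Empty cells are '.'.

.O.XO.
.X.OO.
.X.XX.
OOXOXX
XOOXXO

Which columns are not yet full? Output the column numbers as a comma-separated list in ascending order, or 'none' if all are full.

Answer: 0,2,5

Derivation:
col 0: top cell = '.' → open
col 1: top cell = 'O' → FULL
col 2: top cell = '.' → open
col 3: top cell = 'X' → FULL
col 4: top cell = 'O' → FULL
col 5: top cell = '.' → open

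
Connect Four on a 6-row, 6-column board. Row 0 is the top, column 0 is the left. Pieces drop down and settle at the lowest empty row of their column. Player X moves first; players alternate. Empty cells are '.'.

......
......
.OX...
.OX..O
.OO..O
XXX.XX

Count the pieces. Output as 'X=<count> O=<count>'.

X=7 O=6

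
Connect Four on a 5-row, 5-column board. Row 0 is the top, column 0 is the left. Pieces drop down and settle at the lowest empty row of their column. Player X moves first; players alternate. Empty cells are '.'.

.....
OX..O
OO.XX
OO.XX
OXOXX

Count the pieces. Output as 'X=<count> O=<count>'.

X=8 O=8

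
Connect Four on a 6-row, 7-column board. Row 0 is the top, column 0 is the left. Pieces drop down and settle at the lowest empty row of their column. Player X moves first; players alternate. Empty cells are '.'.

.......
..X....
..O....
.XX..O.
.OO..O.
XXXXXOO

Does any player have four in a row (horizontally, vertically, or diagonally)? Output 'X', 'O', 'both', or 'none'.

X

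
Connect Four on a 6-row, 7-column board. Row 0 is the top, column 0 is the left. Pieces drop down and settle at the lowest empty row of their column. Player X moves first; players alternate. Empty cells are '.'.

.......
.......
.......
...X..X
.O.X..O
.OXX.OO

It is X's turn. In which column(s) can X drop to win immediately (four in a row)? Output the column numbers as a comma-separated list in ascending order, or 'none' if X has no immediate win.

Answer: 3

Derivation:
col 0: drop X → no win
col 1: drop X → no win
col 2: drop X → no win
col 3: drop X → WIN!
col 4: drop X → no win
col 5: drop X → no win
col 6: drop X → no win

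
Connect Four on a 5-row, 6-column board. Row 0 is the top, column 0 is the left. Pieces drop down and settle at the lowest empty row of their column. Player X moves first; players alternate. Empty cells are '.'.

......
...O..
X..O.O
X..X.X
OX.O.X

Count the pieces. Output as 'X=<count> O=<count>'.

X=6 O=5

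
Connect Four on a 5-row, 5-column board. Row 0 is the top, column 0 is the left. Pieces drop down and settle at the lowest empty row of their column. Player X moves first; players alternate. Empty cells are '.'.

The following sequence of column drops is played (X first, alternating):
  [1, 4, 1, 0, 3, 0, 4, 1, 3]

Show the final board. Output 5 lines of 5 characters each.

Answer: .....
.....
.O...
OX.XX
OX.XO

Derivation:
Move 1: X drops in col 1, lands at row 4
Move 2: O drops in col 4, lands at row 4
Move 3: X drops in col 1, lands at row 3
Move 4: O drops in col 0, lands at row 4
Move 5: X drops in col 3, lands at row 4
Move 6: O drops in col 0, lands at row 3
Move 7: X drops in col 4, lands at row 3
Move 8: O drops in col 1, lands at row 2
Move 9: X drops in col 3, lands at row 3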